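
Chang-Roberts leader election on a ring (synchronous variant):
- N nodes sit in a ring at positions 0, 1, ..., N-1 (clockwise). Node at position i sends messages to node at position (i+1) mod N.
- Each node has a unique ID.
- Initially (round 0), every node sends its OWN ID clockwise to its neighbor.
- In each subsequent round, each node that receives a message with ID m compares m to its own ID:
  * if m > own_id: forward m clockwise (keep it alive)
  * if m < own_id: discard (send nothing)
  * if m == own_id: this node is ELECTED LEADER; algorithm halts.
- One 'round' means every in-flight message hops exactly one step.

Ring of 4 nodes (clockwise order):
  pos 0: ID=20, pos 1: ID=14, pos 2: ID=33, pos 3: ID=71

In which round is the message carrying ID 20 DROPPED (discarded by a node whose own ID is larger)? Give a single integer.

Round 1: pos1(id14) recv 20: fwd; pos2(id33) recv 14: drop; pos3(id71) recv 33: drop; pos0(id20) recv 71: fwd
Round 2: pos2(id33) recv 20: drop; pos1(id14) recv 71: fwd
Round 3: pos2(id33) recv 71: fwd
Round 4: pos3(id71) recv 71: ELECTED
Message ID 20 originates at pos 0; dropped at pos 2 in round 2

Answer: 2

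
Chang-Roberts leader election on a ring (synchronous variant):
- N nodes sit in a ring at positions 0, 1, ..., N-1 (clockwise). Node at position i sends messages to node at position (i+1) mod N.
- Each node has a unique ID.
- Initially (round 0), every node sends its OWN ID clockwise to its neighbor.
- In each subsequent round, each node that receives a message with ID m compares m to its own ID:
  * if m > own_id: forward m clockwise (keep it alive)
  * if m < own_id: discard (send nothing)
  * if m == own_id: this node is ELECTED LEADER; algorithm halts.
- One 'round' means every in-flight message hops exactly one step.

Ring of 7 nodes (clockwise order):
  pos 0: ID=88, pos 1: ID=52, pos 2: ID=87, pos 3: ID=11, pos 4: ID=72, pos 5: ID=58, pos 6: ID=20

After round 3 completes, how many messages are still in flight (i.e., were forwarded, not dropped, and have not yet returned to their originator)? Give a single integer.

Answer: 2

Derivation:
Round 1: pos1(id52) recv 88: fwd; pos2(id87) recv 52: drop; pos3(id11) recv 87: fwd; pos4(id72) recv 11: drop; pos5(id58) recv 72: fwd; pos6(id20) recv 58: fwd; pos0(id88) recv 20: drop
Round 2: pos2(id87) recv 88: fwd; pos4(id72) recv 87: fwd; pos6(id20) recv 72: fwd; pos0(id88) recv 58: drop
Round 3: pos3(id11) recv 88: fwd; pos5(id58) recv 87: fwd; pos0(id88) recv 72: drop
After round 3: 2 messages still in flight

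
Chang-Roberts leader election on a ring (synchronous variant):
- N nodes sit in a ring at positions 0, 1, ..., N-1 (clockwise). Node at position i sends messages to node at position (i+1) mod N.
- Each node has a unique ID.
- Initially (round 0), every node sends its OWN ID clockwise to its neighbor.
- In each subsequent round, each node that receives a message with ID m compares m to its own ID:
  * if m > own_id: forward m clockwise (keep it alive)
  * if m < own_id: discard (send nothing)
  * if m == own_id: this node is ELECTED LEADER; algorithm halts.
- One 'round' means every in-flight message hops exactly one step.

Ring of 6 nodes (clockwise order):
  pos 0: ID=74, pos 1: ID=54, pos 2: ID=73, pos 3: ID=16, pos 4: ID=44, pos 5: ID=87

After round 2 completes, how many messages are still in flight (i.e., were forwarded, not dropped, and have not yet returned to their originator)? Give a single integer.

Answer: 3

Derivation:
Round 1: pos1(id54) recv 74: fwd; pos2(id73) recv 54: drop; pos3(id16) recv 73: fwd; pos4(id44) recv 16: drop; pos5(id87) recv 44: drop; pos0(id74) recv 87: fwd
Round 2: pos2(id73) recv 74: fwd; pos4(id44) recv 73: fwd; pos1(id54) recv 87: fwd
After round 2: 3 messages still in flight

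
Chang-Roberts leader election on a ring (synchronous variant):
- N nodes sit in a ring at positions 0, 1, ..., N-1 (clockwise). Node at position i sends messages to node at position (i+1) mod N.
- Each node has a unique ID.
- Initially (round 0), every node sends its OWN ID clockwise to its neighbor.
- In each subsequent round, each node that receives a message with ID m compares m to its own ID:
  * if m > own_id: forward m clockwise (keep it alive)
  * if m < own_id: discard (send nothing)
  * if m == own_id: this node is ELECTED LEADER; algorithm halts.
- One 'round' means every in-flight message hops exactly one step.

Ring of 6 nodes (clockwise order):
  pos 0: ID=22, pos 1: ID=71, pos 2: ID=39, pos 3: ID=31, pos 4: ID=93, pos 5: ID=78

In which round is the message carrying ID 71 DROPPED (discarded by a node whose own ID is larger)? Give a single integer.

Answer: 3

Derivation:
Round 1: pos1(id71) recv 22: drop; pos2(id39) recv 71: fwd; pos3(id31) recv 39: fwd; pos4(id93) recv 31: drop; pos5(id78) recv 93: fwd; pos0(id22) recv 78: fwd
Round 2: pos3(id31) recv 71: fwd; pos4(id93) recv 39: drop; pos0(id22) recv 93: fwd; pos1(id71) recv 78: fwd
Round 3: pos4(id93) recv 71: drop; pos1(id71) recv 93: fwd; pos2(id39) recv 78: fwd
Round 4: pos2(id39) recv 93: fwd; pos3(id31) recv 78: fwd
Round 5: pos3(id31) recv 93: fwd; pos4(id93) recv 78: drop
Round 6: pos4(id93) recv 93: ELECTED
Message ID 71 originates at pos 1; dropped at pos 4 in round 3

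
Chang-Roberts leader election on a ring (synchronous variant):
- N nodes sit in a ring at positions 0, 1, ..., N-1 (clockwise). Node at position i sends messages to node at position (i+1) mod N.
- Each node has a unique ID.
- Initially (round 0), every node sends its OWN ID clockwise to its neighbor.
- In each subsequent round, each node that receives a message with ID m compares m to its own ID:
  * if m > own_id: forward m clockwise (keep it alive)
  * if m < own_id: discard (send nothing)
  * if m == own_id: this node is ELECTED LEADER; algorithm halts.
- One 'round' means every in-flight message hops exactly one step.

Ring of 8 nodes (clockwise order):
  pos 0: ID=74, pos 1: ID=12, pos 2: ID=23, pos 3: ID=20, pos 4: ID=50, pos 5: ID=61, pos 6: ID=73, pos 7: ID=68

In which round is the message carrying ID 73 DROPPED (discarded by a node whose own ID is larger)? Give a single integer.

Round 1: pos1(id12) recv 74: fwd; pos2(id23) recv 12: drop; pos3(id20) recv 23: fwd; pos4(id50) recv 20: drop; pos5(id61) recv 50: drop; pos6(id73) recv 61: drop; pos7(id68) recv 73: fwd; pos0(id74) recv 68: drop
Round 2: pos2(id23) recv 74: fwd; pos4(id50) recv 23: drop; pos0(id74) recv 73: drop
Round 3: pos3(id20) recv 74: fwd
Round 4: pos4(id50) recv 74: fwd
Round 5: pos5(id61) recv 74: fwd
Round 6: pos6(id73) recv 74: fwd
Round 7: pos7(id68) recv 74: fwd
Round 8: pos0(id74) recv 74: ELECTED
Message ID 73 originates at pos 6; dropped at pos 0 in round 2

Answer: 2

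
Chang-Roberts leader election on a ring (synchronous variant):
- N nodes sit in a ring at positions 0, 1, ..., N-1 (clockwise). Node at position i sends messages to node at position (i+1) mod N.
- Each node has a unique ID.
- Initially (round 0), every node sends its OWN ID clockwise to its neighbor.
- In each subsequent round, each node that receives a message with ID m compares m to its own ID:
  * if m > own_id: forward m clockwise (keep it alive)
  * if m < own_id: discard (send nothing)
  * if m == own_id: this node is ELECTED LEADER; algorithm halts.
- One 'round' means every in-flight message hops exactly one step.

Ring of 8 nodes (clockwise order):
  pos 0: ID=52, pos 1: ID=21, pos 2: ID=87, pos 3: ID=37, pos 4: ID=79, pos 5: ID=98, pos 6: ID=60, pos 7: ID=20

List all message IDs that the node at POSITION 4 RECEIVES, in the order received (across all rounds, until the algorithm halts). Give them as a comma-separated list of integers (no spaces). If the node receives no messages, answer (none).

Answer: 37,87,98

Derivation:
Round 1: pos1(id21) recv 52: fwd; pos2(id87) recv 21: drop; pos3(id37) recv 87: fwd; pos4(id79) recv 37: drop; pos5(id98) recv 79: drop; pos6(id60) recv 98: fwd; pos7(id20) recv 60: fwd; pos0(id52) recv 20: drop
Round 2: pos2(id87) recv 52: drop; pos4(id79) recv 87: fwd; pos7(id20) recv 98: fwd; pos0(id52) recv 60: fwd
Round 3: pos5(id98) recv 87: drop; pos0(id52) recv 98: fwd; pos1(id21) recv 60: fwd
Round 4: pos1(id21) recv 98: fwd; pos2(id87) recv 60: drop
Round 5: pos2(id87) recv 98: fwd
Round 6: pos3(id37) recv 98: fwd
Round 7: pos4(id79) recv 98: fwd
Round 8: pos5(id98) recv 98: ELECTED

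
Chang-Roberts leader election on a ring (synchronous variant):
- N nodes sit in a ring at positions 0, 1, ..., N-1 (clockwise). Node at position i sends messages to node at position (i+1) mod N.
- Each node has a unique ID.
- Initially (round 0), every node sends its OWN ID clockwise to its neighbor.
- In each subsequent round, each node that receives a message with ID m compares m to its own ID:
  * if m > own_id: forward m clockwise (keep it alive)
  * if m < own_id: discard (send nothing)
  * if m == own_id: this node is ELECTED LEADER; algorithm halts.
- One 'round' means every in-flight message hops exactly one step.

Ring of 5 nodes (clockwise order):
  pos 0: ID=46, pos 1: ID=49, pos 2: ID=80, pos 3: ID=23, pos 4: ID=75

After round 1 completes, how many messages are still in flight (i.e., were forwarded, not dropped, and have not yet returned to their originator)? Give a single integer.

Answer: 2

Derivation:
Round 1: pos1(id49) recv 46: drop; pos2(id80) recv 49: drop; pos3(id23) recv 80: fwd; pos4(id75) recv 23: drop; pos0(id46) recv 75: fwd
After round 1: 2 messages still in flight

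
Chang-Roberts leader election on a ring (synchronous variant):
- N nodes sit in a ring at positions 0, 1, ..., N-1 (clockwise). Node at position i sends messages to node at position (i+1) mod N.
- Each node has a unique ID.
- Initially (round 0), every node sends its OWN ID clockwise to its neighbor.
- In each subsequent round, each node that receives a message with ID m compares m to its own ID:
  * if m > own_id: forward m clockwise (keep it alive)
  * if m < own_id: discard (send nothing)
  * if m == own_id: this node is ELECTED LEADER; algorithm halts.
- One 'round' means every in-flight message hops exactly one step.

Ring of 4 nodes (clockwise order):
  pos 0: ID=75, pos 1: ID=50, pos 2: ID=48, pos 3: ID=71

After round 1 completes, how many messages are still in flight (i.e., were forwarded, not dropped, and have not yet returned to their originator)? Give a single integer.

Round 1: pos1(id50) recv 75: fwd; pos2(id48) recv 50: fwd; pos3(id71) recv 48: drop; pos0(id75) recv 71: drop
After round 1: 2 messages still in flight

Answer: 2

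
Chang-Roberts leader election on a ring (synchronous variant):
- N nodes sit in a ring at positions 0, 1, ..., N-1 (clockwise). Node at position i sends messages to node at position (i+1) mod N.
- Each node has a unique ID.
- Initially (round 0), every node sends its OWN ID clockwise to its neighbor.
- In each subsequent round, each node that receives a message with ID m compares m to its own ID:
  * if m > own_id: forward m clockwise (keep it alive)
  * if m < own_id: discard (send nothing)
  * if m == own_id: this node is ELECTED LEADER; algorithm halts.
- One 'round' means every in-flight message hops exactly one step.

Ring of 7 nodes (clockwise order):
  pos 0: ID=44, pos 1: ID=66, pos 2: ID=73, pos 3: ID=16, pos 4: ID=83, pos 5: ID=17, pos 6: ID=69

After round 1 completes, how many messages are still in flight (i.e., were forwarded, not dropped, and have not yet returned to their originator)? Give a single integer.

Answer: 3

Derivation:
Round 1: pos1(id66) recv 44: drop; pos2(id73) recv 66: drop; pos3(id16) recv 73: fwd; pos4(id83) recv 16: drop; pos5(id17) recv 83: fwd; pos6(id69) recv 17: drop; pos0(id44) recv 69: fwd
After round 1: 3 messages still in flight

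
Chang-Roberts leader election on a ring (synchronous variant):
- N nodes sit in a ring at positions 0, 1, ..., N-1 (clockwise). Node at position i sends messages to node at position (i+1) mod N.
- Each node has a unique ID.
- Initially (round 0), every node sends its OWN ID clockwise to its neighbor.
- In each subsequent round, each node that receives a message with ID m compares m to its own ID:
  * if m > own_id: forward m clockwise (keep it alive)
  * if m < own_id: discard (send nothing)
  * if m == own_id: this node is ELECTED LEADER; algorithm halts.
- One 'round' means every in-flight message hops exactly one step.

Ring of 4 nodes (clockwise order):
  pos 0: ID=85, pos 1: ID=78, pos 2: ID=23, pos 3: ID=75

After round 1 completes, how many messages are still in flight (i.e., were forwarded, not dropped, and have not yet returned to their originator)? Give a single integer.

Answer: 2

Derivation:
Round 1: pos1(id78) recv 85: fwd; pos2(id23) recv 78: fwd; pos3(id75) recv 23: drop; pos0(id85) recv 75: drop
After round 1: 2 messages still in flight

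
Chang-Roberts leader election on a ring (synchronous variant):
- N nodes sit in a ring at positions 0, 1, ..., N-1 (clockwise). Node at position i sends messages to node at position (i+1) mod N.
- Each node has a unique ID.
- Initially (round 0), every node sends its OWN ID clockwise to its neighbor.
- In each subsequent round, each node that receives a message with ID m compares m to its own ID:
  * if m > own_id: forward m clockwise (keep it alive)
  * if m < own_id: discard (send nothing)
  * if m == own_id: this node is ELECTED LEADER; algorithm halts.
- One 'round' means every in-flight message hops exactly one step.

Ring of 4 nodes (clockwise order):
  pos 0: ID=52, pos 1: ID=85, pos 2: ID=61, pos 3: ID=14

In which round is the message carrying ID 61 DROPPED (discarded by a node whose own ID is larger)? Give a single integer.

Round 1: pos1(id85) recv 52: drop; pos2(id61) recv 85: fwd; pos3(id14) recv 61: fwd; pos0(id52) recv 14: drop
Round 2: pos3(id14) recv 85: fwd; pos0(id52) recv 61: fwd
Round 3: pos0(id52) recv 85: fwd; pos1(id85) recv 61: drop
Round 4: pos1(id85) recv 85: ELECTED
Message ID 61 originates at pos 2; dropped at pos 1 in round 3

Answer: 3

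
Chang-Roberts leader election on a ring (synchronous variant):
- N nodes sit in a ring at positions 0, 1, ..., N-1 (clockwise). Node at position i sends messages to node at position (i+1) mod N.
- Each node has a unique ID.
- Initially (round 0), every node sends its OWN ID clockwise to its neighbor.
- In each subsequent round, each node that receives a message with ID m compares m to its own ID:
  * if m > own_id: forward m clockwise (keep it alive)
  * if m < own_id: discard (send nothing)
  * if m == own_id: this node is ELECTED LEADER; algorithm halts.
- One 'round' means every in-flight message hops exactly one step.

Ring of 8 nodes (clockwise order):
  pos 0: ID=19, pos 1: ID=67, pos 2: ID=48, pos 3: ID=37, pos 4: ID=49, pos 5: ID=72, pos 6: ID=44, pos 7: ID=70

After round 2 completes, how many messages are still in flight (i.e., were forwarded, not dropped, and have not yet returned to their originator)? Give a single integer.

Answer: 3

Derivation:
Round 1: pos1(id67) recv 19: drop; pos2(id48) recv 67: fwd; pos3(id37) recv 48: fwd; pos4(id49) recv 37: drop; pos5(id72) recv 49: drop; pos6(id44) recv 72: fwd; pos7(id70) recv 44: drop; pos0(id19) recv 70: fwd
Round 2: pos3(id37) recv 67: fwd; pos4(id49) recv 48: drop; pos7(id70) recv 72: fwd; pos1(id67) recv 70: fwd
After round 2: 3 messages still in flight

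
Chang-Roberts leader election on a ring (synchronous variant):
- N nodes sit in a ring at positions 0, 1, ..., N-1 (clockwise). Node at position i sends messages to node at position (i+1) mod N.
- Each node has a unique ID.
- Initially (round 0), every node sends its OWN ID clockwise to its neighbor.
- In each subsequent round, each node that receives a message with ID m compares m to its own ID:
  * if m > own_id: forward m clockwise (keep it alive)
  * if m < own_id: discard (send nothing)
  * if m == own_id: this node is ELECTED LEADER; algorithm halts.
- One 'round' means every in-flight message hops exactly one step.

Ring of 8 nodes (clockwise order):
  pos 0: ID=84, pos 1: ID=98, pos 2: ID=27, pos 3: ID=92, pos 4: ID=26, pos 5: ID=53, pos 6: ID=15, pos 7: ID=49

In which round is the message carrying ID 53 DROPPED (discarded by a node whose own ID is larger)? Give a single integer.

Answer: 3

Derivation:
Round 1: pos1(id98) recv 84: drop; pos2(id27) recv 98: fwd; pos3(id92) recv 27: drop; pos4(id26) recv 92: fwd; pos5(id53) recv 26: drop; pos6(id15) recv 53: fwd; pos7(id49) recv 15: drop; pos0(id84) recv 49: drop
Round 2: pos3(id92) recv 98: fwd; pos5(id53) recv 92: fwd; pos7(id49) recv 53: fwd
Round 3: pos4(id26) recv 98: fwd; pos6(id15) recv 92: fwd; pos0(id84) recv 53: drop
Round 4: pos5(id53) recv 98: fwd; pos7(id49) recv 92: fwd
Round 5: pos6(id15) recv 98: fwd; pos0(id84) recv 92: fwd
Round 6: pos7(id49) recv 98: fwd; pos1(id98) recv 92: drop
Round 7: pos0(id84) recv 98: fwd
Round 8: pos1(id98) recv 98: ELECTED
Message ID 53 originates at pos 5; dropped at pos 0 in round 3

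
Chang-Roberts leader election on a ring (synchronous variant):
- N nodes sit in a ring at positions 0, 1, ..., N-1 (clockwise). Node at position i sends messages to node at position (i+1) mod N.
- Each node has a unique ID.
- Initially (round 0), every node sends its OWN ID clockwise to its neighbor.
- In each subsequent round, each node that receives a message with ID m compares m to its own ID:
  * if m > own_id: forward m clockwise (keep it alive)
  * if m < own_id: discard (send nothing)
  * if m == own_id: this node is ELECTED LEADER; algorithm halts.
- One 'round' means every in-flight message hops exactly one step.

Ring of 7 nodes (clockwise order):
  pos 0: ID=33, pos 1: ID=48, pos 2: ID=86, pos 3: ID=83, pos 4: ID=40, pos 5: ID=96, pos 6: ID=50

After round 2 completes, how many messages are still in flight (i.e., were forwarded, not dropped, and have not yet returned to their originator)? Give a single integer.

Answer: 3

Derivation:
Round 1: pos1(id48) recv 33: drop; pos2(id86) recv 48: drop; pos3(id83) recv 86: fwd; pos4(id40) recv 83: fwd; pos5(id96) recv 40: drop; pos6(id50) recv 96: fwd; pos0(id33) recv 50: fwd
Round 2: pos4(id40) recv 86: fwd; pos5(id96) recv 83: drop; pos0(id33) recv 96: fwd; pos1(id48) recv 50: fwd
After round 2: 3 messages still in flight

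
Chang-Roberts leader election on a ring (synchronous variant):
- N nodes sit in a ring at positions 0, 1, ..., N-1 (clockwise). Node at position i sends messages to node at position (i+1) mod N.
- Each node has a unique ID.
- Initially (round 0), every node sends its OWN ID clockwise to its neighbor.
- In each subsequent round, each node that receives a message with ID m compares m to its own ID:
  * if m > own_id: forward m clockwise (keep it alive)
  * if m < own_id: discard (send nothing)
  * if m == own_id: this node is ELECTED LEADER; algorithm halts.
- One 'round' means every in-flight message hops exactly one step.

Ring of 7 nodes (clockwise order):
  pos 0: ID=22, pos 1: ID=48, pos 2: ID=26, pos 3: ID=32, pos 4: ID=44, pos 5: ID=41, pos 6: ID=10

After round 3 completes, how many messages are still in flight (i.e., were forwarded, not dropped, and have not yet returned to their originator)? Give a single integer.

Round 1: pos1(id48) recv 22: drop; pos2(id26) recv 48: fwd; pos3(id32) recv 26: drop; pos4(id44) recv 32: drop; pos5(id41) recv 44: fwd; pos6(id10) recv 41: fwd; pos0(id22) recv 10: drop
Round 2: pos3(id32) recv 48: fwd; pos6(id10) recv 44: fwd; pos0(id22) recv 41: fwd
Round 3: pos4(id44) recv 48: fwd; pos0(id22) recv 44: fwd; pos1(id48) recv 41: drop
After round 3: 2 messages still in flight

Answer: 2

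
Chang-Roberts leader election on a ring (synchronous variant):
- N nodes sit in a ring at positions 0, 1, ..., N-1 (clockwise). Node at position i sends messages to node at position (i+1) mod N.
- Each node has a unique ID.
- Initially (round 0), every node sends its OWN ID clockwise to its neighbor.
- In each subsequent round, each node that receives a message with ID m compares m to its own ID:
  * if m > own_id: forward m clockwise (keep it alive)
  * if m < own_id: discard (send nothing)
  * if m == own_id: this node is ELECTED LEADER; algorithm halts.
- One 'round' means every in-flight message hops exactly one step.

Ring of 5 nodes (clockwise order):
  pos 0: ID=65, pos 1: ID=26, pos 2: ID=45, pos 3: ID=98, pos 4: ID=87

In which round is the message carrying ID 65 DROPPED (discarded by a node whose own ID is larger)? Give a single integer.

Answer: 3

Derivation:
Round 1: pos1(id26) recv 65: fwd; pos2(id45) recv 26: drop; pos3(id98) recv 45: drop; pos4(id87) recv 98: fwd; pos0(id65) recv 87: fwd
Round 2: pos2(id45) recv 65: fwd; pos0(id65) recv 98: fwd; pos1(id26) recv 87: fwd
Round 3: pos3(id98) recv 65: drop; pos1(id26) recv 98: fwd; pos2(id45) recv 87: fwd
Round 4: pos2(id45) recv 98: fwd; pos3(id98) recv 87: drop
Round 5: pos3(id98) recv 98: ELECTED
Message ID 65 originates at pos 0; dropped at pos 3 in round 3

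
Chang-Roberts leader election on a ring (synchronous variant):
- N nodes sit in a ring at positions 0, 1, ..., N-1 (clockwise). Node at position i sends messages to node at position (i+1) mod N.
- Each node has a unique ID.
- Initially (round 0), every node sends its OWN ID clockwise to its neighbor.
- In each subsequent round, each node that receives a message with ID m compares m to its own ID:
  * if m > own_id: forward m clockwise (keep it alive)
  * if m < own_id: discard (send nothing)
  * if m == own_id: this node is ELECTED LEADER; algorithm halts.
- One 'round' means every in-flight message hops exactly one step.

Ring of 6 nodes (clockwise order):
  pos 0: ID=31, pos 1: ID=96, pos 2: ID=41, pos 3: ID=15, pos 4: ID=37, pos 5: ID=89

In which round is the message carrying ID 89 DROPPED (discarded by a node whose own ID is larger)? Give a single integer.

Round 1: pos1(id96) recv 31: drop; pos2(id41) recv 96: fwd; pos3(id15) recv 41: fwd; pos4(id37) recv 15: drop; pos5(id89) recv 37: drop; pos0(id31) recv 89: fwd
Round 2: pos3(id15) recv 96: fwd; pos4(id37) recv 41: fwd; pos1(id96) recv 89: drop
Round 3: pos4(id37) recv 96: fwd; pos5(id89) recv 41: drop
Round 4: pos5(id89) recv 96: fwd
Round 5: pos0(id31) recv 96: fwd
Round 6: pos1(id96) recv 96: ELECTED
Message ID 89 originates at pos 5; dropped at pos 1 in round 2

Answer: 2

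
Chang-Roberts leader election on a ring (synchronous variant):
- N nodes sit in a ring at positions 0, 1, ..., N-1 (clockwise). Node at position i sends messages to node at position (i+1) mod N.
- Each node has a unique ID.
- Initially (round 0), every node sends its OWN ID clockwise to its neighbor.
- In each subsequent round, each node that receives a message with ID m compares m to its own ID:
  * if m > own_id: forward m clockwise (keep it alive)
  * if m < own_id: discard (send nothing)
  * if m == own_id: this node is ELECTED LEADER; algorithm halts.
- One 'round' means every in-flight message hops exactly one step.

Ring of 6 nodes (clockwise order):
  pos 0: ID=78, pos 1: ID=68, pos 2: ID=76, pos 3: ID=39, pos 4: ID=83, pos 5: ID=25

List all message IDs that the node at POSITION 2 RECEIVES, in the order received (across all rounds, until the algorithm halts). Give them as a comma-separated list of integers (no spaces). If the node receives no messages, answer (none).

Round 1: pos1(id68) recv 78: fwd; pos2(id76) recv 68: drop; pos3(id39) recv 76: fwd; pos4(id83) recv 39: drop; pos5(id25) recv 83: fwd; pos0(id78) recv 25: drop
Round 2: pos2(id76) recv 78: fwd; pos4(id83) recv 76: drop; pos0(id78) recv 83: fwd
Round 3: pos3(id39) recv 78: fwd; pos1(id68) recv 83: fwd
Round 4: pos4(id83) recv 78: drop; pos2(id76) recv 83: fwd
Round 5: pos3(id39) recv 83: fwd
Round 6: pos4(id83) recv 83: ELECTED

Answer: 68,78,83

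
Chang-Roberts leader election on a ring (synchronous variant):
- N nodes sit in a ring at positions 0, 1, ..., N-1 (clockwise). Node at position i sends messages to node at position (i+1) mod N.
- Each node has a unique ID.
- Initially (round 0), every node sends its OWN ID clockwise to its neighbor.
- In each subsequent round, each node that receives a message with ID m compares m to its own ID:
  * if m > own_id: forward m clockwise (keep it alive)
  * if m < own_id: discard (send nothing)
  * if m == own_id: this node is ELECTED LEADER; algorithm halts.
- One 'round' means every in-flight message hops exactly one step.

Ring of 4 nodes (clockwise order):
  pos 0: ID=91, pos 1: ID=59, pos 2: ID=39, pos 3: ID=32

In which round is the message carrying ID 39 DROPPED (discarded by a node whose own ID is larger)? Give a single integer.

Round 1: pos1(id59) recv 91: fwd; pos2(id39) recv 59: fwd; pos3(id32) recv 39: fwd; pos0(id91) recv 32: drop
Round 2: pos2(id39) recv 91: fwd; pos3(id32) recv 59: fwd; pos0(id91) recv 39: drop
Round 3: pos3(id32) recv 91: fwd; pos0(id91) recv 59: drop
Round 4: pos0(id91) recv 91: ELECTED
Message ID 39 originates at pos 2; dropped at pos 0 in round 2

Answer: 2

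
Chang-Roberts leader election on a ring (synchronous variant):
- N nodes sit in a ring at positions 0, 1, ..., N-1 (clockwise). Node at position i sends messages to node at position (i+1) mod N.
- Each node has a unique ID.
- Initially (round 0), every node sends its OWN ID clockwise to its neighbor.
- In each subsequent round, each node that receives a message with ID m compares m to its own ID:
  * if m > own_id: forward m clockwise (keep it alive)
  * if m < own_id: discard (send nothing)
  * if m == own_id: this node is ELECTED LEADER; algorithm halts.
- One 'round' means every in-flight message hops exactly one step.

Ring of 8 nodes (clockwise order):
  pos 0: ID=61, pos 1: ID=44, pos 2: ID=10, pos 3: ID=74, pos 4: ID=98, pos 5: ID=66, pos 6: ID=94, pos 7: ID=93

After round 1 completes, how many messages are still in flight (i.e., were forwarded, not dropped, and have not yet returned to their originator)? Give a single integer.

Round 1: pos1(id44) recv 61: fwd; pos2(id10) recv 44: fwd; pos3(id74) recv 10: drop; pos4(id98) recv 74: drop; pos5(id66) recv 98: fwd; pos6(id94) recv 66: drop; pos7(id93) recv 94: fwd; pos0(id61) recv 93: fwd
After round 1: 5 messages still in flight

Answer: 5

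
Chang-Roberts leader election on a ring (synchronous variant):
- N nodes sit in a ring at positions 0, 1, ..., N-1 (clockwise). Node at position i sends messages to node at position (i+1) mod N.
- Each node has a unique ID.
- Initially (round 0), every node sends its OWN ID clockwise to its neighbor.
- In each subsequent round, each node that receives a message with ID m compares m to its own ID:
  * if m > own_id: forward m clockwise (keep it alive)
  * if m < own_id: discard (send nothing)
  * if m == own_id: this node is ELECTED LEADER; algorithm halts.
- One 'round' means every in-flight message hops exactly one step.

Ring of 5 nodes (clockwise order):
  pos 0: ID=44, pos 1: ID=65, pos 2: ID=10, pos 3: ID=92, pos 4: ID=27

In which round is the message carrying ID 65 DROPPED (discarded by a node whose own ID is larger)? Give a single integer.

Round 1: pos1(id65) recv 44: drop; pos2(id10) recv 65: fwd; pos3(id92) recv 10: drop; pos4(id27) recv 92: fwd; pos0(id44) recv 27: drop
Round 2: pos3(id92) recv 65: drop; pos0(id44) recv 92: fwd
Round 3: pos1(id65) recv 92: fwd
Round 4: pos2(id10) recv 92: fwd
Round 5: pos3(id92) recv 92: ELECTED
Message ID 65 originates at pos 1; dropped at pos 3 in round 2

Answer: 2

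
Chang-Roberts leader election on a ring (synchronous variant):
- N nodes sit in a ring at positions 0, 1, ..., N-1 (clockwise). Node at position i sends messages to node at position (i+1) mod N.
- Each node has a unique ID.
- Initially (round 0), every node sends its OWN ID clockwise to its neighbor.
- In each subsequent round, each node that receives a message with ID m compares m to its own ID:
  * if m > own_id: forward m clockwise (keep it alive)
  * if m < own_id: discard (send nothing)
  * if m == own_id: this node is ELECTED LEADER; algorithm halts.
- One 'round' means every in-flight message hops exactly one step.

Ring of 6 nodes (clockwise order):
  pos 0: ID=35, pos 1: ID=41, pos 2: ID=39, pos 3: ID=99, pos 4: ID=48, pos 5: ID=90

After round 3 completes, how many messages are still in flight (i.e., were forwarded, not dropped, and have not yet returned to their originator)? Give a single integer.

Answer: 2

Derivation:
Round 1: pos1(id41) recv 35: drop; pos2(id39) recv 41: fwd; pos3(id99) recv 39: drop; pos4(id48) recv 99: fwd; pos5(id90) recv 48: drop; pos0(id35) recv 90: fwd
Round 2: pos3(id99) recv 41: drop; pos5(id90) recv 99: fwd; pos1(id41) recv 90: fwd
Round 3: pos0(id35) recv 99: fwd; pos2(id39) recv 90: fwd
After round 3: 2 messages still in flight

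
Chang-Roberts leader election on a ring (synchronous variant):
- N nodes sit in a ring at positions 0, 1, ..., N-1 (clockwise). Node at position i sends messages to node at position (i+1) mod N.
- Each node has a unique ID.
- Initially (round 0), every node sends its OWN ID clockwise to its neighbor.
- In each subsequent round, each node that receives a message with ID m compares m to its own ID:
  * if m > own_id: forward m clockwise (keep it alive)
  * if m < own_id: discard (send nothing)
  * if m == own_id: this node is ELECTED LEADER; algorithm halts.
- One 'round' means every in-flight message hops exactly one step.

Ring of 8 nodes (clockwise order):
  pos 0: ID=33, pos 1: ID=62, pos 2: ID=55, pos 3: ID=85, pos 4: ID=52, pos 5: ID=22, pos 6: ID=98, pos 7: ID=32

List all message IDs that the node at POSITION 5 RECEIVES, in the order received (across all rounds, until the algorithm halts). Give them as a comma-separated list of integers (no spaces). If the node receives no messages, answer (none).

Answer: 52,85,98

Derivation:
Round 1: pos1(id62) recv 33: drop; pos2(id55) recv 62: fwd; pos3(id85) recv 55: drop; pos4(id52) recv 85: fwd; pos5(id22) recv 52: fwd; pos6(id98) recv 22: drop; pos7(id32) recv 98: fwd; pos0(id33) recv 32: drop
Round 2: pos3(id85) recv 62: drop; pos5(id22) recv 85: fwd; pos6(id98) recv 52: drop; pos0(id33) recv 98: fwd
Round 3: pos6(id98) recv 85: drop; pos1(id62) recv 98: fwd
Round 4: pos2(id55) recv 98: fwd
Round 5: pos3(id85) recv 98: fwd
Round 6: pos4(id52) recv 98: fwd
Round 7: pos5(id22) recv 98: fwd
Round 8: pos6(id98) recv 98: ELECTED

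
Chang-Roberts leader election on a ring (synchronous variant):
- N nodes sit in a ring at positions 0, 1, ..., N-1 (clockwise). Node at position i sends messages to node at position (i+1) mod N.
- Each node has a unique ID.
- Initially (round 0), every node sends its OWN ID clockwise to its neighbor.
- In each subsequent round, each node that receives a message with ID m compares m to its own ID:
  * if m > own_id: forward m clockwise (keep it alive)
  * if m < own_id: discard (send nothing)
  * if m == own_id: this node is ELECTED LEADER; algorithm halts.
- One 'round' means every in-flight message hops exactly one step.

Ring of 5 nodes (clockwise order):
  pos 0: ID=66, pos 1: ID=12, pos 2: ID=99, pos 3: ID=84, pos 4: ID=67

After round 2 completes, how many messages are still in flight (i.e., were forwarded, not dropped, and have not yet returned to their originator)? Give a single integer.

Round 1: pos1(id12) recv 66: fwd; pos2(id99) recv 12: drop; pos3(id84) recv 99: fwd; pos4(id67) recv 84: fwd; pos0(id66) recv 67: fwd
Round 2: pos2(id99) recv 66: drop; pos4(id67) recv 99: fwd; pos0(id66) recv 84: fwd; pos1(id12) recv 67: fwd
After round 2: 3 messages still in flight

Answer: 3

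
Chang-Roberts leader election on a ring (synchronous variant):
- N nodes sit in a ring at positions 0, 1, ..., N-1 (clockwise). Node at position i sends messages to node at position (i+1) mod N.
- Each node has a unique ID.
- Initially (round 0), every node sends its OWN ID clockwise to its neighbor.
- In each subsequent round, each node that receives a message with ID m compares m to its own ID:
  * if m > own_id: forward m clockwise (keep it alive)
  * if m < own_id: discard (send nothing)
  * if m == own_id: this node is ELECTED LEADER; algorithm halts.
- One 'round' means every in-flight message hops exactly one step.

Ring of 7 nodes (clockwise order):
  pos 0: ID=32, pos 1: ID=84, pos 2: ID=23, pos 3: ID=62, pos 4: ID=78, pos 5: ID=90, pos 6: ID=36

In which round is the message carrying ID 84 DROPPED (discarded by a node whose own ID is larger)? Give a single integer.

Round 1: pos1(id84) recv 32: drop; pos2(id23) recv 84: fwd; pos3(id62) recv 23: drop; pos4(id78) recv 62: drop; pos5(id90) recv 78: drop; pos6(id36) recv 90: fwd; pos0(id32) recv 36: fwd
Round 2: pos3(id62) recv 84: fwd; pos0(id32) recv 90: fwd; pos1(id84) recv 36: drop
Round 3: pos4(id78) recv 84: fwd; pos1(id84) recv 90: fwd
Round 4: pos5(id90) recv 84: drop; pos2(id23) recv 90: fwd
Round 5: pos3(id62) recv 90: fwd
Round 6: pos4(id78) recv 90: fwd
Round 7: pos5(id90) recv 90: ELECTED
Message ID 84 originates at pos 1; dropped at pos 5 in round 4

Answer: 4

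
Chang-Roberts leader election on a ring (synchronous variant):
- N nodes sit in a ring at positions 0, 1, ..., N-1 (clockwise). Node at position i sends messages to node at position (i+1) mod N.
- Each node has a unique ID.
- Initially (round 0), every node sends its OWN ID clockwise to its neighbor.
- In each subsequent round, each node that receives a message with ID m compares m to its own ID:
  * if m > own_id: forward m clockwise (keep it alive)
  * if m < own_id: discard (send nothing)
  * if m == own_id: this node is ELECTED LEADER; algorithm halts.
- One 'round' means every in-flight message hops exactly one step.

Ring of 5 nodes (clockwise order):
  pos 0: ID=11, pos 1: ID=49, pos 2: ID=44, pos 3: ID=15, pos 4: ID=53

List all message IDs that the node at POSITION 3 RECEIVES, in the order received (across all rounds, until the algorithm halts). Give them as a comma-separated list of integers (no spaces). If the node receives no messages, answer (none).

Answer: 44,49,53

Derivation:
Round 1: pos1(id49) recv 11: drop; pos2(id44) recv 49: fwd; pos3(id15) recv 44: fwd; pos4(id53) recv 15: drop; pos0(id11) recv 53: fwd
Round 2: pos3(id15) recv 49: fwd; pos4(id53) recv 44: drop; pos1(id49) recv 53: fwd
Round 3: pos4(id53) recv 49: drop; pos2(id44) recv 53: fwd
Round 4: pos3(id15) recv 53: fwd
Round 5: pos4(id53) recv 53: ELECTED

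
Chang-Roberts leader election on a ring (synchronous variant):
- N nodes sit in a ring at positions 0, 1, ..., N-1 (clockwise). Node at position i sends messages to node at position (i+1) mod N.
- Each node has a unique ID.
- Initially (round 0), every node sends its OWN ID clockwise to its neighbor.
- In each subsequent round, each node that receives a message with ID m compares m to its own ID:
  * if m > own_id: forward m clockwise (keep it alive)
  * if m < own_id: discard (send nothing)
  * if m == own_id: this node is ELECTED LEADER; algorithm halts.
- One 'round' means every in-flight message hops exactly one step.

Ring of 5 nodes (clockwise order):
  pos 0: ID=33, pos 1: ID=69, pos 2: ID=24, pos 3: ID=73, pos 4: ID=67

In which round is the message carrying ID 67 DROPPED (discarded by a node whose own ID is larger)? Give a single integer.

Round 1: pos1(id69) recv 33: drop; pos2(id24) recv 69: fwd; pos3(id73) recv 24: drop; pos4(id67) recv 73: fwd; pos0(id33) recv 67: fwd
Round 2: pos3(id73) recv 69: drop; pos0(id33) recv 73: fwd; pos1(id69) recv 67: drop
Round 3: pos1(id69) recv 73: fwd
Round 4: pos2(id24) recv 73: fwd
Round 5: pos3(id73) recv 73: ELECTED
Message ID 67 originates at pos 4; dropped at pos 1 in round 2

Answer: 2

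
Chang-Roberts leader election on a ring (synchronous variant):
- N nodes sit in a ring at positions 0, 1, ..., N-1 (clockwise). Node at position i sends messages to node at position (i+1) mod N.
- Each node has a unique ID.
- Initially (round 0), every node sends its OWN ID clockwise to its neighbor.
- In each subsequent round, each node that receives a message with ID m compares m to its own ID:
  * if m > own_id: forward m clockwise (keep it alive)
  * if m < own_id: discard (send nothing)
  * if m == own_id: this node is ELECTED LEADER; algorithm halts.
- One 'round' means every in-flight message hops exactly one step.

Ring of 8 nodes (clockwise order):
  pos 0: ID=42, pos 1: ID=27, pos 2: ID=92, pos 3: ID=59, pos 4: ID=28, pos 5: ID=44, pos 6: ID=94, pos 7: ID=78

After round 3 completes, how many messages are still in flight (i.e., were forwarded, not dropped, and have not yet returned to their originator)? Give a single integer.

Round 1: pos1(id27) recv 42: fwd; pos2(id92) recv 27: drop; pos3(id59) recv 92: fwd; pos4(id28) recv 59: fwd; pos5(id44) recv 28: drop; pos6(id94) recv 44: drop; pos7(id78) recv 94: fwd; pos0(id42) recv 78: fwd
Round 2: pos2(id92) recv 42: drop; pos4(id28) recv 92: fwd; pos5(id44) recv 59: fwd; pos0(id42) recv 94: fwd; pos1(id27) recv 78: fwd
Round 3: pos5(id44) recv 92: fwd; pos6(id94) recv 59: drop; pos1(id27) recv 94: fwd; pos2(id92) recv 78: drop
After round 3: 2 messages still in flight

Answer: 2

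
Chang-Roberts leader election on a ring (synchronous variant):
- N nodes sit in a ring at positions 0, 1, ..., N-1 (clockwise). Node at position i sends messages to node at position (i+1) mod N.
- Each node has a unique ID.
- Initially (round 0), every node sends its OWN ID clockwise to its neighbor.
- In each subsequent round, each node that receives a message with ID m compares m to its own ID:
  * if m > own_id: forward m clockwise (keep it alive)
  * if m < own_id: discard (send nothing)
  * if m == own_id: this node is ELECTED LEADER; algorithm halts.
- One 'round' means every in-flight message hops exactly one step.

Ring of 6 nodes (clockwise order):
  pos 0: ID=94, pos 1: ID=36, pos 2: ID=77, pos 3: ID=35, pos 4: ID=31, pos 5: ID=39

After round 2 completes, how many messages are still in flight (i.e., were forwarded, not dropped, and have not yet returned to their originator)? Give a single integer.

Round 1: pos1(id36) recv 94: fwd; pos2(id77) recv 36: drop; pos3(id35) recv 77: fwd; pos4(id31) recv 35: fwd; pos5(id39) recv 31: drop; pos0(id94) recv 39: drop
Round 2: pos2(id77) recv 94: fwd; pos4(id31) recv 77: fwd; pos5(id39) recv 35: drop
After round 2: 2 messages still in flight

Answer: 2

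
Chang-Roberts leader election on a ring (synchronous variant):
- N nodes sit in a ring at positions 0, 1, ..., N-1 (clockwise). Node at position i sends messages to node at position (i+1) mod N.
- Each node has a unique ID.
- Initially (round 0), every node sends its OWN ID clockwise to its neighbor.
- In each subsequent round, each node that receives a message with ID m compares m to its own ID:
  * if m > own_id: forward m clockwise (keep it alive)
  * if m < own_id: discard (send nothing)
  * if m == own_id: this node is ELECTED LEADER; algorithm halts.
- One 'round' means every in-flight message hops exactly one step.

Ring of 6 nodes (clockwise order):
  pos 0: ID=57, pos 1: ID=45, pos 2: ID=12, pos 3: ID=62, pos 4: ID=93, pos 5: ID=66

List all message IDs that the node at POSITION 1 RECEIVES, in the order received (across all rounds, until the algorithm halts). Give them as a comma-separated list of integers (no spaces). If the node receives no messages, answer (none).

Answer: 57,66,93

Derivation:
Round 1: pos1(id45) recv 57: fwd; pos2(id12) recv 45: fwd; pos3(id62) recv 12: drop; pos4(id93) recv 62: drop; pos5(id66) recv 93: fwd; pos0(id57) recv 66: fwd
Round 2: pos2(id12) recv 57: fwd; pos3(id62) recv 45: drop; pos0(id57) recv 93: fwd; pos1(id45) recv 66: fwd
Round 3: pos3(id62) recv 57: drop; pos1(id45) recv 93: fwd; pos2(id12) recv 66: fwd
Round 4: pos2(id12) recv 93: fwd; pos3(id62) recv 66: fwd
Round 5: pos3(id62) recv 93: fwd; pos4(id93) recv 66: drop
Round 6: pos4(id93) recv 93: ELECTED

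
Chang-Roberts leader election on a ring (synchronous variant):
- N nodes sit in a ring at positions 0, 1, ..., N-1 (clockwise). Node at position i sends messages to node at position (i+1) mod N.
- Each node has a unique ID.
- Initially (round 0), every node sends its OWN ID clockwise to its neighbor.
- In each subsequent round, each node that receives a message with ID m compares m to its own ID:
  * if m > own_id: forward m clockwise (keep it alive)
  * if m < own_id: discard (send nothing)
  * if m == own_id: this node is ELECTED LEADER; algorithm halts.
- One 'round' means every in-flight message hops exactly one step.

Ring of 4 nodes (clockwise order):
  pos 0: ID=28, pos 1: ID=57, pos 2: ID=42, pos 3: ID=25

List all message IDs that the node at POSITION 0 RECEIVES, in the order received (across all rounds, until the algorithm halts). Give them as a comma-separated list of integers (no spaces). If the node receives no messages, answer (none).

Answer: 25,42,57

Derivation:
Round 1: pos1(id57) recv 28: drop; pos2(id42) recv 57: fwd; pos3(id25) recv 42: fwd; pos0(id28) recv 25: drop
Round 2: pos3(id25) recv 57: fwd; pos0(id28) recv 42: fwd
Round 3: pos0(id28) recv 57: fwd; pos1(id57) recv 42: drop
Round 4: pos1(id57) recv 57: ELECTED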